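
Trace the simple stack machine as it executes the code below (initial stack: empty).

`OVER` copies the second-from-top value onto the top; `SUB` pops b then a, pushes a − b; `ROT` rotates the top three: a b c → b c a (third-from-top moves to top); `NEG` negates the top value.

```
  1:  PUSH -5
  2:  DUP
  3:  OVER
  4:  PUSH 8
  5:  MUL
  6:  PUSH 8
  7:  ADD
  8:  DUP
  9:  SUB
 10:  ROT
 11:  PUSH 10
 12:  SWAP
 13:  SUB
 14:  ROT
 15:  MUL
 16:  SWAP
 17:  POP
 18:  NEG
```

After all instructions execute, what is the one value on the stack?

PUSH -5 -> -5
DUP     -> -5 -5
OVER    -> -5 -5 -5
PUSH 8  -> -5 -5 -5 8
MUL     -> -5 -5 -40
PUSH 8  -> -5 -5 -40 8
ADD     -> -5 -5 -32
DUP     -> -5 -5 -32 -32
SUB     -> -5 -5 0
ROT     -> -5 0 -5
PUSH 10 -> -5 0 -5 10
SWAP    -> -5 0 10 -5
SUB     -> -5 0 15
ROT     -> 0 15 -5
MUL     -> 0 -75
SWAP    -> -75 0
POP     -> -75
NEG     -> 75

75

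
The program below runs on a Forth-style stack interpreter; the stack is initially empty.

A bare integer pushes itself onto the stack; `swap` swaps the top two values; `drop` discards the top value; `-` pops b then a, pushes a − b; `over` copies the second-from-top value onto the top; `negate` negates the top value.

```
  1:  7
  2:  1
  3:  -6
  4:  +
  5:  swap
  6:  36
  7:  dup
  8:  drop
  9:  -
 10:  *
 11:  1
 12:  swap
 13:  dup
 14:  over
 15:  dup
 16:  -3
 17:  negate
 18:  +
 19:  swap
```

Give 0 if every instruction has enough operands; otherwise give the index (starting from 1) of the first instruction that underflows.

0

7      → [7]
1      → [7, 1]
-6     → [7, 1, -6]
+      → [7, -5]
swap   → [-5, 7]
36     → [-5, 7, 36]
dup    → [-5, 7, 36, 36]
drop   → [-5, 7, 36]
-      → [-5, -29]
*      → [145]
1      → [145, 1]
swap   → [1, 145]
dup    → [1, 145, 145]
over   → [1, 145, 145, 145]
dup    → [1, 145, 145, 145, 145]
-3     → [1, 145, 145, 145, 145, -3]
negate → [1, 145, 145, 145, 145, 3]
+      → [1, 145, 145, 145, 148]
swap   → [1, 145, 145, 148, 145]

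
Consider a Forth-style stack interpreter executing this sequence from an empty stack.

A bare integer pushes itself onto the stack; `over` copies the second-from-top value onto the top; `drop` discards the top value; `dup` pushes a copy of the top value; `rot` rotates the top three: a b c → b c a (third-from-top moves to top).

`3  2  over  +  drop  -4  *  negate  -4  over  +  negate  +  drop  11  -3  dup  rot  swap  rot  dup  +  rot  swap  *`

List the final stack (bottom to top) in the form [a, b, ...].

[-3, -66]

3       3
2       3 2
over    3 2 3
+       3 5
drop    3
-4      3 -4
*       -12
negate  12
-4      12 -4
over    12 -4 12
+       12 8
negate  12 -8
+       4
drop    (empty)
11      11
-3      11 -3
dup     11 -3 -3
rot     -3 -3 11
swap    -3 11 -3
rot     11 -3 -3
dup     11 -3 -3 -3
+       11 -3 -6
rot     -3 -6 11
swap    -3 11 -6
*       -3 -66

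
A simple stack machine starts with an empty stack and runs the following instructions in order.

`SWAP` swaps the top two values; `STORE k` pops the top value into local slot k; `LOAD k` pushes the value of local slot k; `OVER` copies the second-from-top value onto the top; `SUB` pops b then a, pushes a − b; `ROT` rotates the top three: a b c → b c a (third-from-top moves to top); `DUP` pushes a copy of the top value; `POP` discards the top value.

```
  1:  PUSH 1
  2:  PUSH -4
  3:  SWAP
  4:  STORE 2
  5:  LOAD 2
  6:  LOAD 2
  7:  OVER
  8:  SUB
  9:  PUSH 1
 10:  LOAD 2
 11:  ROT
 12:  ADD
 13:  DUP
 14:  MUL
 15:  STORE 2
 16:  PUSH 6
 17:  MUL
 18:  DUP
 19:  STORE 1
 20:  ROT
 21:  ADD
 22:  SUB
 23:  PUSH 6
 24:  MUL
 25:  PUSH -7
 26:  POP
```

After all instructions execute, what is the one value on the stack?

PUSH 1  → [1]
PUSH -4 → [1, -4]
SWAP    → [-4, 1]
STORE 2 → [-4]
LOAD 2  → [-4, 1]
LOAD 2  → [-4, 1, 1]
OVER    → [-4, 1, 1, 1]
SUB     → [-4, 1, 0]
PUSH 1  → [-4, 1, 0, 1]
LOAD 2  → [-4, 1, 0, 1, 1]
ROT     → [-4, 1, 1, 1, 0]
ADD     → [-4, 1, 1, 1]
DUP     → [-4, 1, 1, 1, 1]
MUL     → [-4, 1, 1, 1]
STORE 2 → [-4, 1, 1]
PUSH 6  → [-4, 1, 1, 6]
MUL     → [-4, 1, 6]
DUP     → [-4, 1, 6, 6]
STORE 1 → [-4, 1, 6]
ROT     → [1, 6, -4]
ADD     → [1, 2]
SUB     → [-1]
PUSH 6  → [-1, 6]
MUL     → [-6]
PUSH -7 → [-6, -7]
POP     → [-6]

-6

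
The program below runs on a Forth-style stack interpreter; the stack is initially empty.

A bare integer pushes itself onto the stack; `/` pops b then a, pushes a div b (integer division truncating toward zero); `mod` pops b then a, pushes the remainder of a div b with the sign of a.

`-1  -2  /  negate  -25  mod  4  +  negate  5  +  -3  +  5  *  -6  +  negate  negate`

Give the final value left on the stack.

-1     : -1
-2     : -1 -2
/      : 0
negate : 0
-25    : 0 -25
mod    : 0
4      : 0 4
+      : 4
negate : -4
5      : -4 5
+      : 1
-3     : 1 -3
+      : -2
5      : -2 5
*      : -10
-6     : -10 -6
+      : -16
negate : 16
negate : -16

-16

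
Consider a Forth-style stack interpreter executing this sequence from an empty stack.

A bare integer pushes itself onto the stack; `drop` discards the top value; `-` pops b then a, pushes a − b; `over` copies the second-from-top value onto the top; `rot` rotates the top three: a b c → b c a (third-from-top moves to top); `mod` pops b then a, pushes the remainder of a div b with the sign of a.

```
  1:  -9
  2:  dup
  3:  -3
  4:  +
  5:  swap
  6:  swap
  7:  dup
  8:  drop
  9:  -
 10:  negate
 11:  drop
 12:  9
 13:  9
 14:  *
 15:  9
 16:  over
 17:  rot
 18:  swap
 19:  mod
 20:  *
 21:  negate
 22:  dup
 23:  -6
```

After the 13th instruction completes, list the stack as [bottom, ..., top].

[9, 9]

-9     -> [-9]
dup    -> [-9, -9]
-3     -> [-9, -9, -3]
+      -> [-9, -12]
swap   -> [-12, -9]
swap   -> [-9, -12]
dup    -> [-9, -12, -12]
drop   -> [-9, -12]
-      -> [3]
negate -> [-3]
drop   -> []
9      -> [9]
9      -> [9, 9]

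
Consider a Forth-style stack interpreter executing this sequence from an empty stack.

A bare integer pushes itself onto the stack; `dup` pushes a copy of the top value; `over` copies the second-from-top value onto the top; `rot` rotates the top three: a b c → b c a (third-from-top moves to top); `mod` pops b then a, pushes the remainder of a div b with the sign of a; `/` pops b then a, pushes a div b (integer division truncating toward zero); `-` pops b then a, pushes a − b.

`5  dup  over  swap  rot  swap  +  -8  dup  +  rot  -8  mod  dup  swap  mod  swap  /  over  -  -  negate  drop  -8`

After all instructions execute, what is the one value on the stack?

5       [5]
dup     [5, 5]
over    [5, 5, 5]
swap    [5, 5, 5]
rot     [5, 5, 5]
swap    [5, 5, 5]
+       [5, 10]
-8      [5, 10, -8]
dup     [5, 10, -8, -8]
+       [5, 10, -16]
rot     [10, -16, 5]
-8      [10, -16, 5, -8]
mod     [10, -16, 5]
dup     [10, -16, 5, 5]
swap    [10, -16, 5, 5]
mod     [10, -16, 0]
swap    [10, 0, -16]
/       [10, 0]
over    [10, 0, 10]
-       [10, -10]
-       [20]
negate  [-20]
drop    []
-8      [-8]

-8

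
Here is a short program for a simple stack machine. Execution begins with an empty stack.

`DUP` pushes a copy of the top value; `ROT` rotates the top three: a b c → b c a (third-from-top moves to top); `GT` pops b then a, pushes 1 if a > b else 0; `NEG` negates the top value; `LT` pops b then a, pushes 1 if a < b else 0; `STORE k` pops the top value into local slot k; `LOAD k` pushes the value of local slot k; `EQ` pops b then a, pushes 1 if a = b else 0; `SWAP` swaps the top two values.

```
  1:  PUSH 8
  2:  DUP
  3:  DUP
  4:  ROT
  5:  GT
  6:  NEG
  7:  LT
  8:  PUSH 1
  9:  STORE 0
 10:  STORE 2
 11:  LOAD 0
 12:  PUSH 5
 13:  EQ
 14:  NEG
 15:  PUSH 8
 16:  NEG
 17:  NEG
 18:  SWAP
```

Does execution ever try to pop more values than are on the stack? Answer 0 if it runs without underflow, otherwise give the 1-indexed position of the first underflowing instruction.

PUSH 8  : 8
DUP     : 8 8
DUP     : 8 8 8
ROT     : 8 8 8
GT      : 8 0
NEG     : 8 0
LT      : 0
PUSH 1  : 0 1
STORE 0 : 0
STORE 2 : (empty)
LOAD 0  : 1
PUSH 5  : 1 5
EQ      : 0
NEG     : 0
PUSH 8  : 0 8
NEG     : 0 -8
NEG     : 0 8
SWAP    : 8 0

0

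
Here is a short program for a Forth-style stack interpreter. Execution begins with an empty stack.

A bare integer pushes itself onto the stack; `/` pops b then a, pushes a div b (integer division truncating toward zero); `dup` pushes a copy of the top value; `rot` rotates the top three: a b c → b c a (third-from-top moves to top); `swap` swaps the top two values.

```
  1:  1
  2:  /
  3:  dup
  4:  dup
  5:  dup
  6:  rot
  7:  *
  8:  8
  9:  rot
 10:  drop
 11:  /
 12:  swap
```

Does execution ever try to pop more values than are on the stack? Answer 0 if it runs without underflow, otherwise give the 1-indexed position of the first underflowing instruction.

1 -> 1
/  — needs 2 operands, stack has 1 → underflow

2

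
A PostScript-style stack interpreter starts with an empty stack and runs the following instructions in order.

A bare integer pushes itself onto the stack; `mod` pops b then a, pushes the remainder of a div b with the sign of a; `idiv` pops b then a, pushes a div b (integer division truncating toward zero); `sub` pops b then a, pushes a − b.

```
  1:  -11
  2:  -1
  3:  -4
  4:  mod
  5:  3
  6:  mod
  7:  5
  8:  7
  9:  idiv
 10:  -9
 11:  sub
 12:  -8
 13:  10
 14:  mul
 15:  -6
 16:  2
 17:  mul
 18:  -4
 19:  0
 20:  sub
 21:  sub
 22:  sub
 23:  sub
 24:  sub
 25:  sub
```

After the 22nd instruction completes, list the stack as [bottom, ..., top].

[-11, -1, 9, -72]

-11  : [-11]
-1   : [-11, -1]
-4   : [-11, -1, -4]
mod  : [-11, -1]
3    : [-11, -1, 3]
mod  : [-11, -1]
5    : [-11, -1, 5]
7    : [-11, -1, 5, 7]
idiv : [-11, -1, 0]
-9   : [-11, -1, 0, -9]
sub  : [-11, -1, 9]
-8   : [-11, -1, 9, -8]
10   : [-11, -1, 9, -8, 10]
mul  : [-11, -1, 9, -80]
-6   : [-11, -1, 9, -80, -6]
2    : [-11, -1, 9, -80, -6, 2]
mul  : [-11, -1, 9, -80, -12]
-4   : [-11, -1, 9, -80, -12, -4]
0    : [-11, -1, 9, -80, -12, -4, 0]
sub  : [-11, -1, 9, -80, -12, -4]
sub  : [-11, -1, 9, -80, -8]
sub  : [-11, -1, 9, -72]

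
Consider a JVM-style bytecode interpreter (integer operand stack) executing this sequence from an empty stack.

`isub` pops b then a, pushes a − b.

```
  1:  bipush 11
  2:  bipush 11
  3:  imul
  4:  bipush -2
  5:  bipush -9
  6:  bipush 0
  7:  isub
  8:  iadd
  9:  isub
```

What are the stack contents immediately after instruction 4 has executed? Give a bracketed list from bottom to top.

bipush 11  11
bipush 11  11 11
imul       121
bipush -2  121 -2

[121, -2]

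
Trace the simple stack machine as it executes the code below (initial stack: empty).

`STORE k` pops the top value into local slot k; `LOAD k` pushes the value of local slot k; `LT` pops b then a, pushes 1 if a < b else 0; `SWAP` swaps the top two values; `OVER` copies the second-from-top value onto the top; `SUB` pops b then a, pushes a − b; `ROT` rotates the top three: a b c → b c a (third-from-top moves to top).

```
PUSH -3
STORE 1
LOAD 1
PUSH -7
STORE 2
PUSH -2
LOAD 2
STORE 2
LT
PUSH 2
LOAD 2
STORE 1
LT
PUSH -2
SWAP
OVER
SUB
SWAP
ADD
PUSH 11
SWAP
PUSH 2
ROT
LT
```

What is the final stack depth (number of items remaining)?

2

PUSH -3  [-3]
STORE 1  []
LOAD 1   [-3]
PUSH -7  [-3, -7]
STORE 2  [-3]
PUSH -2  [-3, -2]
LOAD 2   [-3, -2, -7]
STORE 2  [-3, -2]
LT       [1]
PUSH 2   [1, 2]
LOAD 2   [1, 2, -7]
STORE 1  [1, 2]
LT       [1]
PUSH -2  [1, -2]
SWAP     [-2, 1]
OVER     [-2, 1, -2]
SUB      [-2, 3]
SWAP     [3, -2]
ADD      [1]
PUSH 11  [1, 11]
SWAP     [11, 1]
PUSH 2   [11, 1, 2]
ROT      [1, 2, 11]
LT       [1, 1]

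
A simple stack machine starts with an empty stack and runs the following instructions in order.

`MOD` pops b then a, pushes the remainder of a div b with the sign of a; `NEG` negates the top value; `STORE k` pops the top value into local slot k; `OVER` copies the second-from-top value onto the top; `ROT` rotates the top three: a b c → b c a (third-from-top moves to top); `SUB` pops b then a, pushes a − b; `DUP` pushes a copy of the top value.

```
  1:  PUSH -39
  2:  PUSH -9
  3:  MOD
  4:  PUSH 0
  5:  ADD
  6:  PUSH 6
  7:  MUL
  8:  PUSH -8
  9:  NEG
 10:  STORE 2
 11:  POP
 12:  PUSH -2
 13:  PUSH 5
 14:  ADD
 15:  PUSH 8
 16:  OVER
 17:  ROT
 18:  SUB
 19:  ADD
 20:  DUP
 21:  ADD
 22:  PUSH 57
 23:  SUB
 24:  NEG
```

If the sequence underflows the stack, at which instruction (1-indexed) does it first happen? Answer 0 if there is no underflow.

PUSH -39 -> [-39]
PUSH -9  -> [-39, -9]
MOD      -> [-3]
PUSH 0   -> [-3, 0]
ADD      -> [-3]
PUSH 6   -> [-3, 6]
MUL      -> [-18]
PUSH -8  -> [-18, -8]
NEG      -> [-18, 8]
STORE 2  -> [-18]
POP      -> []
PUSH -2  -> [-2]
PUSH 5   -> [-2, 5]
ADD      -> [3]
PUSH 8   -> [3, 8]
OVER     -> [3, 8, 3]
ROT      -> [8, 3, 3]
SUB      -> [8, 0]
ADD      -> [8]
DUP      -> [8, 8]
ADD      -> [16]
PUSH 57  -> [16, 57]
SUB      -> [-41]
NEG      -> [41]

0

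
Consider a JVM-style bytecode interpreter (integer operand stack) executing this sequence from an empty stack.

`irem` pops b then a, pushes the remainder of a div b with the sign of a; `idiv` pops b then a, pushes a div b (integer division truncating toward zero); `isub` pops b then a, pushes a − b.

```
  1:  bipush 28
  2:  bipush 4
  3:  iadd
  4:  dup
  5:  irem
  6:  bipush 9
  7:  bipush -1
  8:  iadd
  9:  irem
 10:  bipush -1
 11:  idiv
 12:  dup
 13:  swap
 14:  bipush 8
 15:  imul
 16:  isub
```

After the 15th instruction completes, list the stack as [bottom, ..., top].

bipush 28  28
bipush 4   28 4
iadd       32
dup        32 32
irem       0
bipush 9   0 9
bipush -1  0 9 -1
iadd       0 8
irem       0
bipush -1  0 -1
idiv       0
dup        0 0
swap       0 0
bipush 8   0 0 8
imul       0 0

[0, 0]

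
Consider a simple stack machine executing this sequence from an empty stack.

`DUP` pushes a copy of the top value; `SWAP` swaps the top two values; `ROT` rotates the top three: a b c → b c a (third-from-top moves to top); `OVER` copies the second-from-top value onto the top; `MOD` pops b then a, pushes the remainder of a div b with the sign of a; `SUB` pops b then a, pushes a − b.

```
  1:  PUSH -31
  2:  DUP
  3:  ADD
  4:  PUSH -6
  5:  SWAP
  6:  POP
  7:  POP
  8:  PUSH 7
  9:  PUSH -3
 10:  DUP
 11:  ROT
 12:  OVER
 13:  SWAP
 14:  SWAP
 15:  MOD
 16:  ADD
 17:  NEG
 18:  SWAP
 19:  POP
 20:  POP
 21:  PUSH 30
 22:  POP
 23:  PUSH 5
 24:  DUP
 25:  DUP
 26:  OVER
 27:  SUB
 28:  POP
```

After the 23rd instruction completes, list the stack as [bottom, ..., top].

[5]

PUSH -31 -> [-31]
DUP      -> [-31, -31]
ADD      -> [-62]
PUSH -6  -> [-62, -6]
SWAP     -> [-6, -62]
POP      -> [-6]
POP      -> []
PUSH 7   -> [7]
PUSH -3  -> [7, -3]
DUP      -> [7, -3, -3]
ROT      -> [-3, -3, 7]
OVER     -> [-3, -3, 7, -3]
SWAP     -> [-3, -3, -3, 7]
SWAP     -> [-3, -3, 7, -3]
MOD      -> [-3, -3, 1]
ADD      -> [-3, -2]
NEG      -> [-3, 2]
SWAP     -> [2, -3]
POP      -> [2]
POP      -> []
PUSH 30  -> [30]
POP      -> []
PUSH 5   -> [5]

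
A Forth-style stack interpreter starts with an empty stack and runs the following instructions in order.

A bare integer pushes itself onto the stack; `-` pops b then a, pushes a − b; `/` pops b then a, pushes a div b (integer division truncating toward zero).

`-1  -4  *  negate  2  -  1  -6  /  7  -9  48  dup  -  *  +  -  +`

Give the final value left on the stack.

-13

-1     → [-1]
-4     → [-1, -4]
*      → [4]
negate → [-4]
2      → [-4, 2]
-      → [-6]
1      → [-6, 1]
-6     → [-6, 1, -6]
/      → [-6, 0]
7      → [-6, 0, 7]
-9     → [-6, 0, 7, -9]
48     → [-6, 0, 7, -9, 48]
dup    → [-6, 0, 7, -9, 48, 48]
-      → [-6, 0, 7, -9, 0]
*      → [-6, 0, 7, 0]
+      → [-6, 0, 7]
-      → [-6, -7]
+      → [-13]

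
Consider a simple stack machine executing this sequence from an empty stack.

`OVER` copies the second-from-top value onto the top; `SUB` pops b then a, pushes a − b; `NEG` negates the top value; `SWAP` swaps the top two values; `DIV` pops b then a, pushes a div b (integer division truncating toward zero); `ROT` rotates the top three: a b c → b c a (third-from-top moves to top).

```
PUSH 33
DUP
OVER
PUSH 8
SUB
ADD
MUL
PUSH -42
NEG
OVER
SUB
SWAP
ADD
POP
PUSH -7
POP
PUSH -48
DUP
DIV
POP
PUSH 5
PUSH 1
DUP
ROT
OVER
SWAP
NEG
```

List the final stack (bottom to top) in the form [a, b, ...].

PUSH 33  : 33
DUP      : 33 33
OVER     : 33 33 33
PUSH 8   : 33 33 33 8
SUB      : 33 33 25
ADD      : 33 58
MUL      : 1914
PUSH -42 : 1914 -42
NEG      : 1914 42
OVER     : 1914 42 1914
SUB      : 1914 -1872
SWAP     : -1872 1914
ADD      : 42
POP      : (empty)
PUSH -7  : -7
POP      : (empty)
PUSH -48 : -48
DUP      : -48 -48
DIV      : 1
POP      : (empty)
PUSH 5   : 5
PUSH 1   : 5 1
DUP      : 5 1 1
ROT      : 1 1 5
OVER     : 1 1 5 1
SWAP     : 1 1 1 5
NEG      : 1 1 1 -5

[1, 1, 1, -5]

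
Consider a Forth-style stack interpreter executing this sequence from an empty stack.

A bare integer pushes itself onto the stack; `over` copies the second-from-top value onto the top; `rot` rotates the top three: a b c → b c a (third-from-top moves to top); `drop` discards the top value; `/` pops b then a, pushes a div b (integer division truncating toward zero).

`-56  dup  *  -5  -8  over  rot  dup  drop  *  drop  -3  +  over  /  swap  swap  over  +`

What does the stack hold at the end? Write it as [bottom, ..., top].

-56  : [-56]
dup  : [-56, -56]
*    : [3136]
-5   : [3136, -5]
-8   : [3136, -5, -8]
over : [3136, -5, -8, -5]
rot  : [3136, -8, -5, -5]
dup  : [3136, -8, -5, -5, -5]
drop : [3136, -8, -5, -5]
*    : [3136, -8, 25]
drop : [3136, -8]
-3   : [3136, -8, -3]
+    : [3136, -11]
over : [3136, -11, 3136]
/    : [3136, 0]
swap : [0, 3136]
swap : [3136, 0]
over : [3136, 0, 3136]
+    : [3136, 3136]

[3136, 3136]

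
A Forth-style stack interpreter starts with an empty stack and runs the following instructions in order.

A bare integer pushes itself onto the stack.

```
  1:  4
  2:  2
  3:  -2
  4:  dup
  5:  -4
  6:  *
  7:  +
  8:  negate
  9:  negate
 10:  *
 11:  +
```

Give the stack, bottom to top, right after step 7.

4   → [4]
2   → [4, 2]
-2  → [4, 2, -2]
dup → [4, 2, -2, -2]
-4  → [4, 2, -2, -2, -4]
*   → [4, 2, -2, 8]
+   → [4, 2, 6]

[4, 2, 6]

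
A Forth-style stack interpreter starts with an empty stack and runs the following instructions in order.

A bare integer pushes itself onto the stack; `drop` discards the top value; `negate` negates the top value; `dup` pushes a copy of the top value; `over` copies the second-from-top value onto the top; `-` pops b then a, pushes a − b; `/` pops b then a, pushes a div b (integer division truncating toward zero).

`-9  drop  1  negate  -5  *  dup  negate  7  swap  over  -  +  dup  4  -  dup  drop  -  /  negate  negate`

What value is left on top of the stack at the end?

1

-9     : -9
drop   : (empty)
1      : 1
negate : -1
-5     : -1 -5
*      : 5
dup    : 5 5
negate : 5 -5
7      : 5 -5 7
swap   : 5 7 -5
over   : 5 7 -5 7
-      : 5 7 -12
+      : 5 -5
dup    : 5 -5 -5
4      : 5 -5 -5 4
-      : 5 -5 -9
dup    : 5 -5 -9 -9
drop   : 5 -5 -9
-      : 5 4
/      : 1
negate : -1
negate : 1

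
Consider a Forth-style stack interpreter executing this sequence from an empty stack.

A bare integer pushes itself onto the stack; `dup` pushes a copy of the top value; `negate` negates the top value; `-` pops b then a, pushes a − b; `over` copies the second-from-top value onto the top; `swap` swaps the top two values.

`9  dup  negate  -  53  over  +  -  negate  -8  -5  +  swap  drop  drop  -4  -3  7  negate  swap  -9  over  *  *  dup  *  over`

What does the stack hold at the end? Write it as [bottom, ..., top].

[-4, -7, 6561, -7]

9      -> [9]
dup    -> [9, 9]
negate -> [9, -9]
-      -> [18]
53     -> [18, 53]
over   -> [18, 53, 18]
+      -> [18, 71]
-      -> [-53]
negate -> [53]
-8     -> [53, -8]
-5     -> [53, -8, -5]
+      -> [53, -13]
swap   -> [-13, 53]
drop   -> [-13]
drop   -> []
-4     -> [-4]
-3     -> [-4, -3]
7      -> [-4, -3, 7]
negate -> [-4, -3, -7]
swap   -> [-4, -7, -3]
-9     -> [-4, -7, -3, -9]
over   -> [-4, -7, -3, -9, -3]
*      -> [-4, -7, -3, 27]
*      -> [-4, -7, -81]
dup    -> [-4, -7, -81, -81]
*      -> [-4, -7, 6561]
over   -> [-4, -7, 6561, -7]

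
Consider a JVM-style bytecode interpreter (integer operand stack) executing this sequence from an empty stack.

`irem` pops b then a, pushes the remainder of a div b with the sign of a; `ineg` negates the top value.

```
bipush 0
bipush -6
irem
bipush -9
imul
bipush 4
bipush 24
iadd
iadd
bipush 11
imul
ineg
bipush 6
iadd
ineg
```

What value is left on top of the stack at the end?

bipush 0  → [0]
bipush -6 → [0, -6]
irem      → [0]
bipush -9 → [0, -9]
imul      → [0]
bipush 4  → [0, 4]
bipush 24 → [0, 4, 24]
iadd      → [0, 28]
iadd      → [28]
bipush 11 → [28, 11]
imul      → [308]
ineg      → [-308]
bipush 6  → [-308, 6]
iadd      → [-302]
ineg      → [302]

302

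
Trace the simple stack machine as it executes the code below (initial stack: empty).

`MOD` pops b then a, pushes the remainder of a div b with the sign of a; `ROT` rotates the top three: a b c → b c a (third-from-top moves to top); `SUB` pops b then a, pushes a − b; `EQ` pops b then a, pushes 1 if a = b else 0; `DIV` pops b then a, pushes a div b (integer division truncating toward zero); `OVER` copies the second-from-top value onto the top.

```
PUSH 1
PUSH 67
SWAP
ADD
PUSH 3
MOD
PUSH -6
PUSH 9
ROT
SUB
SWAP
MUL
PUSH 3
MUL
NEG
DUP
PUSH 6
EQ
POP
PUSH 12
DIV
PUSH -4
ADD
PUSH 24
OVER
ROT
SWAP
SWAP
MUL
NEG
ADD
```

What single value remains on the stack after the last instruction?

-12

PUSH 1   1
PUSH 67  1 67
SWAP     67 1
ADD      68
PUSH 3   68 3
MOD      2
PUSH -6  2 -6
PUSH 9   2 -6 9
ROT      -6 9 2
SUB      -6 7
SWAP     7 -6
MUL      -42
PUSH 3   -42 3
MUL      -126
NEG      126
DUP      126 126
PUSH 6   126 126 6
EQ       126 0
POP      126
PUSH 12  126 12
DIV      10
PUSH -4  10 -4
ADD      6
PUSH 24  6 24
OVER     6 24 6
ROT      24 6 6
SWAP     24 6 6
SWAP     24 6 6
MUL      24 36
NEG      24 -36
ADD      -12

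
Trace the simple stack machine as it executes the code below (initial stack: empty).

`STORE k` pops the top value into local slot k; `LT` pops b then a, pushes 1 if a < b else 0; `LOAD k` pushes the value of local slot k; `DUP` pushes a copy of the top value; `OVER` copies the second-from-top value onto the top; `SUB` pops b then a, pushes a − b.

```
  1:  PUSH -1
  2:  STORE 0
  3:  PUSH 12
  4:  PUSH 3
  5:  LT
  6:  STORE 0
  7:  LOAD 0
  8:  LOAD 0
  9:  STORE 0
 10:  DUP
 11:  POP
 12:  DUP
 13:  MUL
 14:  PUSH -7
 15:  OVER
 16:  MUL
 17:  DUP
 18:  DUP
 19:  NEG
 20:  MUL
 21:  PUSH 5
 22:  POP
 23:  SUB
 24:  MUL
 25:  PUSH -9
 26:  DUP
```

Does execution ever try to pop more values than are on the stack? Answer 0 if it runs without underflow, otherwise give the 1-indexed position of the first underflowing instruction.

PUSH -1 → -1
STORE 0 → (empty)
PUSH 12 → 12
PUSH 3  → 12 3
LT      → 0
STORE 0 → (empty)
LOAD 0  → 0
LOAD 0  → 0 0
STORE 0 → 0
DUP     → 0 0
POP     → 0
DUP     → 0 0
MUL     → 0
PUSH -7 → 0 -7
OVER    → 0 -7 0
MUL     → 0 0
DUP     → 0 0 0
DUP     → 0 0 0 0
NEG     → 0 0 0 0
MUL     → 0 0 0
PUSH 5  → 0 0 0 5
POP     → 0 0 0
SUB     → 0 0
MUL     → 0
PUSH -9 → 0 -9
DUP     → 0 -9 -9

0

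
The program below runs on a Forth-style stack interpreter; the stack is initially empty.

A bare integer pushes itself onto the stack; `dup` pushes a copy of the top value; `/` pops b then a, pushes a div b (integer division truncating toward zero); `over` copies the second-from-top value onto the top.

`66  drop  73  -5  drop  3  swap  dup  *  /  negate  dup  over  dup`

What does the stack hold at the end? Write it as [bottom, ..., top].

[0, 0, 0, 0]

66     : 66
drop   : (empty)
73     : 73
-5     : 73 -5
drop   : 73
3      : 73 3
swap   : 3 73
dup    : 3 73 73
*      : 3 5329
/      : 0
negate : 0
dup    : 0 0
over   : 0 0 0
dup    : 0 0 0 0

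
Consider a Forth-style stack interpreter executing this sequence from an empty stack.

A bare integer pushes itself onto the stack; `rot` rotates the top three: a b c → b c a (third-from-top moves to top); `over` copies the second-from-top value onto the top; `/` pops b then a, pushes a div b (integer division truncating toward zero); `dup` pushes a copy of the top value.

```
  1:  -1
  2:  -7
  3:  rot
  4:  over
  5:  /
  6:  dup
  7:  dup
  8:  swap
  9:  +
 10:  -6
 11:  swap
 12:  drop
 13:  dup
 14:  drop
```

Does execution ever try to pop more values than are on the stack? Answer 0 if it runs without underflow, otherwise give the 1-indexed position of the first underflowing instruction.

3

-1 : -1
-7 : -1 -7
rot  — needs 3 operands, stack has 2 → underflow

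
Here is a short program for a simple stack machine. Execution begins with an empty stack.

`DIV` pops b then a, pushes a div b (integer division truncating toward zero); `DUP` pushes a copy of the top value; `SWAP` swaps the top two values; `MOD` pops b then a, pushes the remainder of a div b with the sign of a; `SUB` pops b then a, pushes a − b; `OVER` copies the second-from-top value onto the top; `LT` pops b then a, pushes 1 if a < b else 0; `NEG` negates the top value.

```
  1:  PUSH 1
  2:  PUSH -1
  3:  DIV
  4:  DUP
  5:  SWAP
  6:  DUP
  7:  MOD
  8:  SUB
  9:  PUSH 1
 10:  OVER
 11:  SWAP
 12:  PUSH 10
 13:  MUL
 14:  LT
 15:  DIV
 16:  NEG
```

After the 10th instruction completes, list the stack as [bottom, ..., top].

PUSH 1  : 1
PUSH -1 : 1 -1
DIV     : -1
DUP     : -1 -1
SWAP    : -1 -1
DUP     : -1 -1 -1
MOD     : -1 0
SUB     : -1
PUSH 1  : -1 1
OVER    : -1 1 -1

[-1, 1, -1]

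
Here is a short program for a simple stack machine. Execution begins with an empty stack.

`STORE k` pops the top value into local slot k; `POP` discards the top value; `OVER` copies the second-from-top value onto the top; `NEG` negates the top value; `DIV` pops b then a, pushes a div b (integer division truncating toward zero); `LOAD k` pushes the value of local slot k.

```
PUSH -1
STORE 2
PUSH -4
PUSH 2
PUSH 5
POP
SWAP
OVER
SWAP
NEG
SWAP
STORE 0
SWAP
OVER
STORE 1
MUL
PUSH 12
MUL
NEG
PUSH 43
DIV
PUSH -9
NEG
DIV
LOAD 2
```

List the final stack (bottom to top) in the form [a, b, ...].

[0, -1]

PUSH -1 : -1
STORE 2 : (empty)
PUSH -4 : -4
PUSH 2  : -4 2
PUSH 5  : -4 2 5
POP     : -4 2
SWAP    : 2 -4
OVER    : 2 -4 2
SWAP    : 2 2 -4
NEG     : 2 2 4
SWAP    : 2 4 2
STORE 0 : 2 4
SWAP    : 4 2
OVER    : 4 2 4
STORE 1 : 4 2
MUL     : 8
PUSH 12 : 8 12
MUL     : 96
NEG     : -96
PUSH 43 : -96 43
DIV     : -2
PUSH -9 : -2 -9
NEG     : -2 9
DIV     : 0
LOAD 2  : 0 -1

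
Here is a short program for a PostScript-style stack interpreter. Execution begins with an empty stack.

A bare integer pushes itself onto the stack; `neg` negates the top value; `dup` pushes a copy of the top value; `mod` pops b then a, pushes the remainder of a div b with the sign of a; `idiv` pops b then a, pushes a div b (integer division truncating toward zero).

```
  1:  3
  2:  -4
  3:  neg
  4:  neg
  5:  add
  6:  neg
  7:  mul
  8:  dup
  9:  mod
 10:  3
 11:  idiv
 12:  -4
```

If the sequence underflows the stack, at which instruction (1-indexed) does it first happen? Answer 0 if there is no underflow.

3   -> 3
-4  -> 3 -4
neg -> 3 4
neg -> 3 -4
add -> -1
neg -> 1
mul  — needs 2 operands, stack has 1 → underflow

7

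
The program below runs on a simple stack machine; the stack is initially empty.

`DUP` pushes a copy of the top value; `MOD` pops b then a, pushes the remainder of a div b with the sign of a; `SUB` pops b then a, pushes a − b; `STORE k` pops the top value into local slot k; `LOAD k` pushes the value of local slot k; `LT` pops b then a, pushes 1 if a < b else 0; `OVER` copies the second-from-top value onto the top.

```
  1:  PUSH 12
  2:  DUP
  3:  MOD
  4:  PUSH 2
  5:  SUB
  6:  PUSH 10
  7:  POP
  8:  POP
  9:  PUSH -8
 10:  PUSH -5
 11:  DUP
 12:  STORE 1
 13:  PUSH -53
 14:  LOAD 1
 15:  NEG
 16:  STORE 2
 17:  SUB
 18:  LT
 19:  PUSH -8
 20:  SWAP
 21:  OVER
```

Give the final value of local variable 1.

PUSH 12   12
DUP       12 12
MOD       0
PUSH 2    0 2
SUB       -2
PUSH 10   -2 10
POP       -2
POP       (empty)
PUSH -8   -8
PUSH -5   -8 -5
DUP       -8 -5 -5
STORE 1   -8 -5
PUSH -53  -8 -5 -53
LOAD 1    -8 -5 -53 -5
NEG       -8 -5 -53 5
STORE 2   -8 -5 -53
SUB       -8 48
LT        1
PUSH -8   1 -8
SWAP      -8 1
OVER      -8 1 -8

-5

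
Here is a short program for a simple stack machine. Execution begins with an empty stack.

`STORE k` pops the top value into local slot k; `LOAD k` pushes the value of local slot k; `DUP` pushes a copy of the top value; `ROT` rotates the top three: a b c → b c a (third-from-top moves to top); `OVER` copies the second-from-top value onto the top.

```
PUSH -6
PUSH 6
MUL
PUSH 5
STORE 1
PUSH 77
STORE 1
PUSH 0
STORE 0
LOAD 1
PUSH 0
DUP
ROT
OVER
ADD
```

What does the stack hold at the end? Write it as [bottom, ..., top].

PUSH -6 : [-6]
PUSH 6  : [-6, 6]
MUL     : [-36]
PUSH 5  : [-36, 5]
STORE 1 : [-36]
PUSH 77 : [-36, 77]
STORE 1 : [-36]
PUSH 0  : [-36, 0]
STORE 0 : [-36]
LOAD 1  : [-36, 77]
PUSH 0  : [-36, 77, 0]
DUP     : [-36, 77, 0, 0]
ROT     : [-36, 0, 0, 77]
OVER    : [-36, 0, 0, 77, 0]
ADD     : [-36, 0, 0, 77]

[-36, 0, 0, 77]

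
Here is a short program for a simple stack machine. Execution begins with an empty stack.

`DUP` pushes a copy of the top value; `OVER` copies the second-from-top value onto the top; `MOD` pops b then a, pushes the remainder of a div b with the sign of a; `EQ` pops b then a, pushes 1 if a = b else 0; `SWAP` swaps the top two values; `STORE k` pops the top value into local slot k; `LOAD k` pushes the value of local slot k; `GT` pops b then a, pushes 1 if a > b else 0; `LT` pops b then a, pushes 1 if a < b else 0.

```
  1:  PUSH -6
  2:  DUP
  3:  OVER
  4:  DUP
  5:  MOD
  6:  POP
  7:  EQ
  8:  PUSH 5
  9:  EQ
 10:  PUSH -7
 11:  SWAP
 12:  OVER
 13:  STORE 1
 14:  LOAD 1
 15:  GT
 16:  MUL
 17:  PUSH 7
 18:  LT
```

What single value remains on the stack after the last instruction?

1

PUSH -6  [-6]
DUP      [-6, -6]
OVER     [-6, -6, -6]
DUP      [-6, -6, -6, -6]
MOD      [-6, -6, 0]
POP      [-6, -6]
EQ       [1]
PUSH 5   [1, 5]
EQ       [0]
PUSH -7  [0, -7]
SWAP     [-7, 0]
OVER     [-7, 0, -7]
STORE 1  [-7, 0]
LOAD 1   [-7, 0, -7]
GT       [-7, 1]
MUL      [-7]
PUSH 7   [-7, 7]
LT       [1]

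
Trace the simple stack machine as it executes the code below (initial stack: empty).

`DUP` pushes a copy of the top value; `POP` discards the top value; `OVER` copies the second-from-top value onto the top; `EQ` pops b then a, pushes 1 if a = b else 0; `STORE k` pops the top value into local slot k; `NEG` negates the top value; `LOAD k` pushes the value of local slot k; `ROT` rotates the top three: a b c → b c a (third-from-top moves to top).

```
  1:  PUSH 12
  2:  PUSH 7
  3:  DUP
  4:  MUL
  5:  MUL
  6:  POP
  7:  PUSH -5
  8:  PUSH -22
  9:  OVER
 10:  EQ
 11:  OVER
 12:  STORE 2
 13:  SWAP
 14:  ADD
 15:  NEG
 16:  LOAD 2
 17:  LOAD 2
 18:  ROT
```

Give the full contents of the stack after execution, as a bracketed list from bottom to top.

PUSH 12  : 12
PUSH 7   : 12 7
DUP      : 12 7 7
MUL      : 12 49
MUL      : 588
POP      : (empty)
PUSH -5  : -5
PUSH -22 : -5 -22
OVER     : -5 -22 -5
EQ       : -5 0
OVER     : -5 0 -5
STORE 2  : -5 0
SWAP     : 0 -5
ADD      : -5
NEG      : 5
LOAD 2   : 5 -5
LOAD 2   : 5 -5 -5
ROT      : -5 -5 5

[-5, -5, 5]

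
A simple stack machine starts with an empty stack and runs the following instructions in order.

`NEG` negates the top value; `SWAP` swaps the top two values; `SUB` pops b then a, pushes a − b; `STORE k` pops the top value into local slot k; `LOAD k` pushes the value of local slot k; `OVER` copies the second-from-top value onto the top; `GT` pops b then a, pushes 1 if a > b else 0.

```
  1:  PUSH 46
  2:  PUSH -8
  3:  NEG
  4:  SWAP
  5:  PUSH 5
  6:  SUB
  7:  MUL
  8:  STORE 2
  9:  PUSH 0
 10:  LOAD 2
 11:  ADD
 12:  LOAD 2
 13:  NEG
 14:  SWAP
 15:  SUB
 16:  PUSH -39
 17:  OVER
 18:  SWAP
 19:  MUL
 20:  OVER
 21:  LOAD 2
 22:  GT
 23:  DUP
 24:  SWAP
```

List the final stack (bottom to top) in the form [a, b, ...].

PUSH 46  -> 46
PUSH -8  -> 46 -8
NEG      -> 46 8
SWAP     -> 8 46
PUSH 5   -> 8 46 5
SUB      -> 8 41
MUL      -> 328
STORE 2  -> (empty)
PUSH 0   -> 0
LOAD 2   -> 0 328
ADD      -> 328
LOAD 2   -> 328 328
NEG      -> 328 -328
SWAP     -> -328 328
SUB      -> -656
PUSH -39 -> -656 -39
OVER     -> -656 -39 -656
SWAP     -> -656 -656 -39
MUL      -> -656 25584
OVER     -> -656 25584 -656
LOAD 2   -> -656 25584 -656 328
GT       -> -656 25584 0
DUP      -> -656 25584 0 0
SWAP     -> -656 25584 0 0

[-656, 25584, 0, 0]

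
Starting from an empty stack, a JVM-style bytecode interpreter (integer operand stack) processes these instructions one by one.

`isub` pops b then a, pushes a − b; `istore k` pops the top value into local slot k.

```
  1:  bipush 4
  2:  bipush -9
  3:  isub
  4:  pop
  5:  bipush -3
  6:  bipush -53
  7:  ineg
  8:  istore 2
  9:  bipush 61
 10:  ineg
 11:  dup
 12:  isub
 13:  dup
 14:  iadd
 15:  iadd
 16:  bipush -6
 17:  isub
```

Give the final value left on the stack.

3

bipush 4   -> 4
bipush -9  -> 4 -9
isub       -> 13
pop        -> (empty)
bipush -3  -> -3
bipush -53 -> -3 -53
ineg       -> -3 53
istore 2   -> -3
bipush 61  -> -3 61
ineg       -> -3 -61
dup        -> -3 -61 -61
isub       -> -3 0
dup        -> -3 0 0
iadd       -> -3 0
iadd       -> -3
bipush -6  -> -3 -6
isub       -> 3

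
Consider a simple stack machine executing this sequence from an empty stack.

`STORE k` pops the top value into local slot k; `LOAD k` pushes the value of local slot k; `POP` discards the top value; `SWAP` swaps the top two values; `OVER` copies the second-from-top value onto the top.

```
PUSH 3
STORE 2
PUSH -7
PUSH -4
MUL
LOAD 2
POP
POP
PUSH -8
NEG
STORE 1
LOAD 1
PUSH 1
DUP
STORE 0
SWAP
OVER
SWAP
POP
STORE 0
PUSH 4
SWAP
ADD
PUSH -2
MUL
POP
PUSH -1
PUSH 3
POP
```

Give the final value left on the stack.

PUSH 3  → [3]
STORE 2 → []
PUSH -7 → [-7]
PUSH -4 → [-7, -4]
MUL     → [28]
LOAD 2  → [28, 3]
POP     → [28]
POP     → []
PUSH -8 → [-8]
NEG     → [8]
STORE 1 → []
LOAD 1  → [8]
PUSH 1  → [8, 1]
DUP     → [8, 1, 1]
STORE 0 → [8, 1]
SWAP    → [1, 8]
OVER    → [1, 8, 1]
SWAP    → [1, 1, 8]
POP     → [1, 1]
STORE 0 → [1]
PUSH 4  → [1, 4]
SWAP    → [4, 1]
ADD     → [5]
PUSH -2 → [5, -2]
MUL     → [-10]
POP     → []
PUSH -1 → [-1]
PUSH 3  → [-1, 3]
POP     → [-1]

-1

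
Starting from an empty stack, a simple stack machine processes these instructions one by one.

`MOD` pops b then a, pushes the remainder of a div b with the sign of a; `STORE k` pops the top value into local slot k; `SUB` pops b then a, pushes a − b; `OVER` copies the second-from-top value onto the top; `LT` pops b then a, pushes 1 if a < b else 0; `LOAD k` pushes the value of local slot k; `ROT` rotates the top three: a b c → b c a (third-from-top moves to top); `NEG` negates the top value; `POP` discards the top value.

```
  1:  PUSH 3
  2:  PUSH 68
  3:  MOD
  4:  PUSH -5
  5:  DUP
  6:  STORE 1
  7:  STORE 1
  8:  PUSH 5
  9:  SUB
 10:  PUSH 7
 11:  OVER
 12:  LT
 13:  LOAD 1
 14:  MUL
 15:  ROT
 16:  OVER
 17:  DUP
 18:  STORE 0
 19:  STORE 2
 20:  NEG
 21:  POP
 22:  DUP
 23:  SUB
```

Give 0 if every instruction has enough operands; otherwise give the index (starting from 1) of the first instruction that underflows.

15

PUSH 3  → 3
PUSH 68 → 3 68
MOD     → 3
PUSH -5 → 3 -5
DUP     → 3 -5 -5
STORE 1 → 3 -5
STORE 1 → 3
PUSH 5  → 3 5
SUB     → -2
PUSH 7  → -2 7
OVER    → -2 7 -2
LT      → -2 0
LOAD 1  → -2 0 -5
MUL     → -2 0
ROT  — needs 3 operands, stack has 2 → underflow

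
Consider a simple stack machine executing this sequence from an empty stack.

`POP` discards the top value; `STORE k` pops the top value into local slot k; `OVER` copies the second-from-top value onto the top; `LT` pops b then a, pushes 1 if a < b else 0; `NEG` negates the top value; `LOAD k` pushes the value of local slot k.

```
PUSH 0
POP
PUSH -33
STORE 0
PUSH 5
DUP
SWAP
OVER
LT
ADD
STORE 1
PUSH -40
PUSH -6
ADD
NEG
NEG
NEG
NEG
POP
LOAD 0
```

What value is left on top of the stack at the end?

-33

PUSH 0   → [0]
POP      → []
PUSH -33 → [-33]
STORE 0  → []
PUSH 5   → [5]
DUP      → [5, 5]
SWAP     → [5, 5]
OVER     → [5, 5, 5]
LT       → [5, 0]
ADD      → [5]
STORE 1  → []
PUSH -40 → [-40]
PUSH -6  → [-40, -6]
ADD      → [-46]
NEG      → [46]
NEG      → [-46]
NEG      → [46]
NEG      → [-46]
POP      → []
LOAD 0   → [-33]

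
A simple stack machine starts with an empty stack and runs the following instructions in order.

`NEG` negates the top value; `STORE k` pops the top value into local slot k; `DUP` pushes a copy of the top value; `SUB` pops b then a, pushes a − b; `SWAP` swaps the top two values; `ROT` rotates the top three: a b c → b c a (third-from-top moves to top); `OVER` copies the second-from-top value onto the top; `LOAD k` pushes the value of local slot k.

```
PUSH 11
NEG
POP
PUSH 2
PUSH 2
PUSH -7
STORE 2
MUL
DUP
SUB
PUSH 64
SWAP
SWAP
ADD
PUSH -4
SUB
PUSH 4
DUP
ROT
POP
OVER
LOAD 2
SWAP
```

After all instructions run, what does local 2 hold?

PUSH 11 → 11
NEG     → -11
POP     → (empty)
PUSH 2  → 2
PUSH 2  → 2 2
PUSH -7 → 2 2 -7
STORE 2 → 2 2
MUL     → 4
DUP     → 4 4
SUB     → 0
PUSH 64 → 0 64
SWAP    → 64 0
SWAP    → 0 64
ADD     → 64
PUSH -4 → 64 -4
SUB     → 68
PUSH 4  → 68 4
DUP     → 68 4 4
ROT     → 4 4 68
POP     → 4 4
OVER    → 4 4 4
LOAD 2  → 4 4 4 -7
SWAP    → 4 4 -7 4

-7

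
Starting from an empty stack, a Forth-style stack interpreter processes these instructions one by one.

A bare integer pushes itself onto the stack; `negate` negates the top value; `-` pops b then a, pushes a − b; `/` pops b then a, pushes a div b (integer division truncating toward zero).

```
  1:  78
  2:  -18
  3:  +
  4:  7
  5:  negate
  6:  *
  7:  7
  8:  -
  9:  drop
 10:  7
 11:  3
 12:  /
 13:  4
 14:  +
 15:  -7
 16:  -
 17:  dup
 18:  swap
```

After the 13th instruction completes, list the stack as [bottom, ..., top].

78     -> [78]
-18    -> [78, -18]
+      -> [60]
7      -> [60, 7]
negate -> [60, -7]
*      -> [-420]
7      -> [-420, 7]
-      -> [-427]
drop   -> []
7      -> [7]
3      -> [7, 3]
/      -> [2]
4      -> [2, 4]

[2, 4]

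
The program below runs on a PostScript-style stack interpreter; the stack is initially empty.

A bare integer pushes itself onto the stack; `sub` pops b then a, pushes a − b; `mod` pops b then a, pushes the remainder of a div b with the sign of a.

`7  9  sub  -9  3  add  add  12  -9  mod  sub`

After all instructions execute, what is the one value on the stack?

7   → 7
9   → 7 9
sub → -2
-9  → -2 -9
3   → -2 -9 3
add → -2 -6
add → -8
12  → -8 12
-9  → -8 12 -9
mod → -8 3
sub → -11

-11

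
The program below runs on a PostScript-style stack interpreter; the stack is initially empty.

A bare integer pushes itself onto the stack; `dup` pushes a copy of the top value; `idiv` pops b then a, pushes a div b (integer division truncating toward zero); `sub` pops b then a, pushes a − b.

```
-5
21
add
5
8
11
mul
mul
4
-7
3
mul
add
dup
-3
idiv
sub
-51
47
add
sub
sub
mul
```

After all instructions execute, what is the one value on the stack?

-5   → [-5]
21   → [-5, 21]
add  → [16]
5    → [16, 5]
8    → [16, 5, 8]
11   → [16, 5, 8, 11]
mul  → [16, 5, 88]
mul  → [16, 440]
4    → [16, 440, 4]
-7   → [16, 440, 4, -7]
3    → [16, 440, 4, -7, 3]
mul  → [16, 440, 4, -21]
add  → [16, 440, -17]
dup  → [16, 440, -17, -17]
-3   → [16, 440, -17, -17, -3]
idiv → [16, 440, -17, 5]
sub  → [16, 440, -22]
-51  → [16, 440, -22, -51]
47   → [16, 440, -22, -51, 47]
add  → [16, 440, -22, -4]
sub  → [16, 440, -18]
sub  → [16, 458]
mul  → [7328]

7328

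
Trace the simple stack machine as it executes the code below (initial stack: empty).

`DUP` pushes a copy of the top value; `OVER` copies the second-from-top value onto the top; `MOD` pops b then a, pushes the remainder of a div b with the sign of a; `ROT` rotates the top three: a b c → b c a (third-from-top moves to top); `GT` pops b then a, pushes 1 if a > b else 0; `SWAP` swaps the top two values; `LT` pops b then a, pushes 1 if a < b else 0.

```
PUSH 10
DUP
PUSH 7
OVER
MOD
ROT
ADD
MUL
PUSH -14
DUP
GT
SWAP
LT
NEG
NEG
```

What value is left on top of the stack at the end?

PUSH 10  : [10]
DUP      : [10, 10]
PUSH 7   : [10, 10, 7]
OVER     : [10, 10, 7, 10]
MOD      : [10, 10, 7]
ROT      : [10, 7, 10]
ADD      : [10, 17]
MUL      : [170]
PUSH -14 : [170, -14]
DUP      : [170, -14, -14]
GT       : [170, 0]
SWAP     : [0, 170]
LT       : [1]
NEG      : [-1]
NEG      : [1]

1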